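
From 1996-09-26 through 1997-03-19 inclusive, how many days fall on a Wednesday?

25 Wednesdays

1996-09-26 is a Thursday.
The range spans 175 days (inclusive of both endpoints).
175 = 7 × 25, so the span is exactly 25 full weeks.
Each full week contributes one Wednesday: 25 so far.
Total: 25.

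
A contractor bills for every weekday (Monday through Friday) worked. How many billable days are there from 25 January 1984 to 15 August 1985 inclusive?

25 January 1984 is a Wednesday.
The range spans 569 days (inclusive of both endpoints).
569 = 7 × 81 + 2, so there are 81 full weeks plus 2 extra days.
Each full week contributes 5 weekdays (Mon–Fri): 81 × 5 = 405.
The 2 extra days are Wed, Thu — 2 of them qualify.
Total: 405 + 2 = 407.

407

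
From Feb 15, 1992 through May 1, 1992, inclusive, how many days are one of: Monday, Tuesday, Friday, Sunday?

Feb 15, 1992 is a Saturday.
The range spans 77 days (inclusive of both endpoints).
77 = 7 × 11, so the span is exactly 11 full weeks.
Each full week contributes 4 days from the set (Mon, Tue, Fri, Sun): 11 × 4 = 44.

44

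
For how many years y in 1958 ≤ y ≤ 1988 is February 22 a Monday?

Day of week of February 22 in each year:
1958: Sat, 1959: Sun, 1960: Mon ✓, 1961: Wed, 1962: Thu, 1963: Fri, 1964: Sat, 1965: Mon ✓, 1966: Tue, 1967: Wed, 1968: Thu, 1969: Sat, 1970: Sun, 1971: Mon ✓, 1972: Tue, 1973: Thu, 1974: Fri, 1975: Sat, 1976: Sun, 1977: Tue, 1978: Wed, 1979: Thu, 1980: Fri, 1981: Sun, 1982: Mon ✓, 1983: Tue, 1984: Wed, 1985: Fri, 1986: Sat, 1987: Sun, 1988: Mon ✓
Mondays: 1960, 1965, 1971, 1982, 1988.

5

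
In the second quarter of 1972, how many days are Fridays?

April 1, 1972 is a Saturday.
From April 1, 1972 to June 30, 1972 is 91 days inclusive.
91 = 7 × 13, so the span is exactly 13 full weeks.
Each full week contributes one Friday: 13 so far.

13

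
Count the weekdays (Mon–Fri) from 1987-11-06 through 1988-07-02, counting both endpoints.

171 weekdays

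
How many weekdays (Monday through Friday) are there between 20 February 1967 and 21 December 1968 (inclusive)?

480 weekdays

20 February 1967 is a Monday.
That's 671 days from start to end, counting both.
671 = 7 × 95 + 6, so there are 95 full weeks plus 6 extra days.
Each full week contributes 5 weekdays (Mon–Fri): 95 × 5 = 475.
The 6 extra days are Mon, Tue, Wed, Thu, Fri, Sat — 5 of them qualify.
Total: 475 + 5 = 480.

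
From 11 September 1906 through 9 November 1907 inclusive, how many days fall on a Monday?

11 September 1906 is a Tuesday.
From 11 September 1906 to 9 November 1907 is 425 days inclusive.
425 = 7 × 60 + 5, so there are 60 full weeks plus 5 extra days.
Each full week contributes one Monday: 60 so far.
The 5 extra days are Tue, Wed, Thu, Fri, Sat — none qualify.
Total: 60 + 0 = 60.

60 Mondays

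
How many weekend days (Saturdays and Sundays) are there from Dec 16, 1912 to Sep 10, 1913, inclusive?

76

Dec 16, 1912 is a Monday.
The range spans 269 days (inclusive of both endpoints).
269 = 7 × 38 + 3, so there are 38 full weeks plus 3 extra days.
Each full week contributes 2 weekend days (Sat, Sun): 38 × 2 = 76.
The 3 extra days are Mon, Tue, Wed — none qualify.
Total: 76 + 0 = 76.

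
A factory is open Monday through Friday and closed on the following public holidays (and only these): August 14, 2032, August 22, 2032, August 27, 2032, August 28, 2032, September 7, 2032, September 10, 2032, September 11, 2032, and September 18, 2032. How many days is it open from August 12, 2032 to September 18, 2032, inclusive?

24

August 12, 2032 is a Thursday.
That's 38 days from start to end, counting both.
38 = 7 × 5 + 3, so there are 5 full weeks plus 3 extra days.
Each full week contributes 5 weekdays (Mon–Fri): 5 × 5 = 25.
The 3 extra days are Thu, Fri, Sat — 2 of them qualify.
Total: 25 + 2 = 27.
Holidays: August 14, 2032 (Sat); August 22, 2032 (Sun); August 27, 2032 (Fri); August 28, 2032 (Sat); September 7, 2032 (Tue); September 10, 2032 (Fri); September 11, 2032 (Sat); September 18, 2032 (Sat).
3 of the 8 holidays fall on weekdays; the rest are weekends and were already excluded.
Business days: 27 − 3 = 24.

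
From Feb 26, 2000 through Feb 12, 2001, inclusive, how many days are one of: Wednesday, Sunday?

Feb 26, 2000 is a Saturday.
That's 353 days from start to end, counting both.
353 = 7 × 50 + 3, so there are 50 full weeks plus 3 extra days.
Each full week contributes 2 days from the set (Wed, Sun): 50 × 2 = 100.
The 3 extra days are Saturday, Sunday, Monday — 1 of them qualifies.
Total: 100 + 1 = 101.

101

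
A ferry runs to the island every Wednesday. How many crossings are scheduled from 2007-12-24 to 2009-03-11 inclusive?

2007-12-24 is a Monday.
That's 444 days from start to end, counting both.
444 = 7 × 63 + 3, so there are 63 full weeks plus 3 extra days.
Each full week contributes one Wednesday: 63 so far.
The 3 extra days are Mon, Tue, Wed — 1 of them qualifies.
Total: 63 + 1 = 64.

64 Wednesdays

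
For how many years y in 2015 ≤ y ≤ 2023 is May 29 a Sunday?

Day of week of May 29 in each year:
2015: Fri, 2016: Sun ✓, 2017: Mon, 2018: Tue, 2019: Wed, 2020: Fri, 2021: Sat, 2022: Sun ✓, 2023: Mon
Sundays: 2016, 2022.

2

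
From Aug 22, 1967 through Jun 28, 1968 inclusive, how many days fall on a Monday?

Aug 22, 1967 is a Tuesday.
That's 312 days from start to end, counting both.
312 = 7 × 44 + 4, so there are 44 full weeks plus 4 extra days.
Each full week contributes one Monday: 44 so far.
The 4 extra days are Tuesday, Wednesday, Thursday, Friday — none qualify.
Total: 44 + 0 = 44.

44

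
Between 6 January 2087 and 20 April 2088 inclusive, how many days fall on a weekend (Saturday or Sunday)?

6 January 2087 is a Monday.
That's 471 days from start to end, counting both.
471 = 7 × 67 + 2, so there are 67 full weeks plus 2 extra days.
Each full week contributes 2 weekend days (Sat, Sun): 67 × 2 = 134.
The 2 extra days are Mon, Tue — none qualify.
Total: 134 + 0 = 134.

134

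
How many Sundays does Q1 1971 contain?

13

January 1, 1971 is a Friday.
From January 1, 1971 to March 31, 1971 is 90 days inclusive.
90 = 7 × 12 + 6, so there are 12 full weeks plus 6 extra days.
Each full week contributes one Sunday: 12 so far.
The 6 extra days are Friday, Saturday, Sunday, Monday, Tuesday, Wednesday — 1 of them qualifies.
Total: 12 + 1 = 13.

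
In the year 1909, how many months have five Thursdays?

A month has five Thursdays exactly when Thursday falls within its first (length − 28) days.
Jan: 31 days, starts Fri → 5 of Fri, Sat, Sun
Feb: 28 days, starts Mon → 5 of (none)
Mar: 31 days, starts Mon → 5 of Mon, Tue, Wed
Apr: 30 days, starts Thu → 5 of Thu, Fri ✓
May: 31 days, starts Sat → 5 of Sat, Sun, Mon
Jun: 30 days, starts Tue → 5 of Tue, Wed
Jul: 31 days, starts Thu → 5 of Thu, Fri, Sat ✓
Aug: 31 days, starts Sun → 5 of Sun, Mon, Tue
Sep: 30 days, starts Wed → 5 of Wed, Thu ✓
Oct: 31 days, starts Fri → 5 of Fri, Sat, Sun
Nov: 30 days, starts Mon → 5 of Mon, Tue
Dec: 31 days, starts Wed → 5 of Wed, Thu, Fri ✓
Months with five Thursdays: Apr, Jul, Sep, Dec.

4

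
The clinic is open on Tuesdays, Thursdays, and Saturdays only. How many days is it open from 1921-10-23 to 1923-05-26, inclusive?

249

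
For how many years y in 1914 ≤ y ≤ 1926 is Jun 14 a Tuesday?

Day of week of June 14 in each year:
1914: Sun, 1915: Mon, 1916: Wed, 1917: Thu, 1918: Fri, 1919: Sat, 1920: Mon, 1921: Tue ✓, 1922: Wed, 1923: Thu, 1924: Sat, 1925: Sun, 1926: Mon
Tuesdays: 1921.

1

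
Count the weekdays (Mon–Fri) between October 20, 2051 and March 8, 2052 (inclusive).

October 20, 2051 is a Friday.
The range spans 141 days (inclusive of both endpoints).
141 = 7 × 20 + 1, so there are 20 full weeks plus 1 extra day.
Each full week contributes 5 weekdays (Mon–Fri): 20 × 5 = 100.
The 1 extra day is Fri — 1 of them qualifies.
Total: 100 + 1 = 101.

101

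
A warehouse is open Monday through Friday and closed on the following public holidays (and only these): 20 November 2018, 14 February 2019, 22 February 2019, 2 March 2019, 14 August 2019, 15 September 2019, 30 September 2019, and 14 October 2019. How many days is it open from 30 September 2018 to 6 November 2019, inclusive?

282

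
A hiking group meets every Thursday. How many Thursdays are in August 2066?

4

2066-08-01 is a Sunday.
The range spans 31 days (inclusive of both endpoints).
31 = 7 × 4 + 3, so there are 4 full weeks plus 3 extra days.
Each full week contributes one Thursday: 4 so far.
The 3 extra days are Sun, Mon, Tue — none qualify.
Total: 4 + 0 = 4.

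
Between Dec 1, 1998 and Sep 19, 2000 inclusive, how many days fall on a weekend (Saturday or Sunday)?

188

Dec 1, 1998 is a Tuesday.
From Dec 1, 1998 to Sep 19, 2000 is 659 days inclusive.
659 = 7 × 94 + 1, so there are 94 full weeks plus 1 extra day.
Each full week contributes 2 weekend days (Sat, Sun): 94 × 2 = 188.
The 1 extra day is Tue — none qualify.
Total: 188 + 0 = 188.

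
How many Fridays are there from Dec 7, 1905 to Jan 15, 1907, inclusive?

58 Fridays

Dec 7, 1905 is a Thursday.
From Dec 7, 1905 to Jan 15, 1907 is 405 days inclusive.
405 = 7 × 57 + 6, so there are 57 full weeks plus 6 extra days.
Each full week contributes one Friday: 57 so far.
The 6 extra days are Thursday, Friday, Saturday, Sunday, Monday, Tuesday — 1 of them qualifies.
Total: 57 + 1 = 58.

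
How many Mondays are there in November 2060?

5

Nov 1, 2060 is a Monday.
That's 30 days from start to end, counting both.
30 = 7 × 4 + 2, so there are 4 full weeks plus 2 extra days.
Each full week contributes one Monday: 4 so far.
The 2 extra days are Monday, Tuesday — 1 of them qualifies.
Total: 4 + 1 = 5.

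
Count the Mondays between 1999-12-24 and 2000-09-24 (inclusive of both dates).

39 Mondays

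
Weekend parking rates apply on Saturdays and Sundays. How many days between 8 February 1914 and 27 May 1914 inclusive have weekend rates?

31

8 February 1914 is a Sunday.
The range spans 109 days (inclusive of both endpoints).
109 = 7 × 15 + 4, so there are 15 full weeks plus 4 extra days.
Each full week contributes 2 weekend days (Sat, Sun): 15 × 2 = 30.
The 4 extra days are Sunday, Monday, Tuesday, Wednesday — 1 of them qualifies.
Total: 30 + 1 = 31.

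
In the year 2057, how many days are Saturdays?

52

2057-01-01 is a Monday.
That's 365 days from start to end, counting both.
365 = 7 × 52 + 1, so there are 52 full weeks plus 1 extra day.
Each full week contributes one Saturday: 52 so far.
The 1 extra day is Mon — none qualify.
Total: 52 + 0 = 52.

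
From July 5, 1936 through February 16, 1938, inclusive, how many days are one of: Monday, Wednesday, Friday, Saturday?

338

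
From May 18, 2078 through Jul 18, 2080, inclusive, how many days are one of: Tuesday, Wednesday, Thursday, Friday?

May 18, 2078 is a Wednesday.
That's 793 days from start to end, counting both.
793 = 7 × 113 + 2, so there are 113 full weeks plus 2 extra days.
Each full week contributes 4 days from the set (Tue, Wed, Thu, Fri): 113 × 4 = 452.
The 2 extra days are Wed, Thu — 2 of them qualify.
Total: 452 + 2 = 454.

454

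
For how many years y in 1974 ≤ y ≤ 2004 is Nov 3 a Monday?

5

Day of week of November 3 in each year:
1974: Sun, 1975: Mon ✓, 1976: Wed, 1977: Thu, 1978: Fri, 1979: Sat, 1980: Mon ✓, 1981: Tue, 1982: Wed, 1983: Thu, 1984: Sat, 1985: Sun, 1986: Mon ✓, 1987: Tue, 1988: Thu, 1989: Fri, 1990: Sat, 1991: Sun, 1992: Tue, 1993: Wed, 1994: Thu, 1995: Fri, 1996: Sun, 1997: Mon ✓, 1998: Tue, 1999: Wed, 2000: Fri, 2001: Sat, 2002: Sun, 2003: Mon ✓, 2004: Wed
Mondays: 1975, 1980, 1986, 1997, 2003.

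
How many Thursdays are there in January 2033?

4

1 January 2033 is a Saturday.
That's 31 days from start to end, counting both.
31 = 7 × 4 + 3, so there are 4 full weeks plus 3 extra days.
Each full week contributes one Thursday: 4 so far.
The 3 extra days are Sat, Sun, Mon — none qualify.
Total: 4 + 0 = 4.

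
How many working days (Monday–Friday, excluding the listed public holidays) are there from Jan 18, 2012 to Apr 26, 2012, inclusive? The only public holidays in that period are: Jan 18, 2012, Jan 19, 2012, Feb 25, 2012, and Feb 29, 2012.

Jan 18, 2012 is a Wednesday.
That's 100 days from start to end, counting both.
100 = 7 × 14 + 2, so there are 14 full weeks plus 2 extra days.
Each full week contributes 5 weekdays (Mon–Fri): 14 × 5 = 70.
The 2 extra days are Wed, Thu — 2 of them qualify.
Total: 70 + 2 = 72.
Holidays: Jan 18, 2012 (Wed); Jan 19, 2012 (Thu); Feb 25, 2012 (Sat); Feb 29, 2012 (Wed).
3 of the 4 holidays fall on weekdays; the rest are weekends and were already excluded.
Business days: 72 − 3 = 69.

69 working days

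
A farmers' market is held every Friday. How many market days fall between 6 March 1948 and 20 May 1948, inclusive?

6 March 1948 is a Saturday.
The range spans 76 days (inclusive of both endpoints).
76 = 7 × 10 + 6, so there are 10 full weeks plus 6 extra days.
Each full week contributes one Friday: 10 so far.
The 6 extra days are Sat, Sun, Mon, Tue, Wed, Thu — none qualify.
Total: 10 + 0 = 10.

10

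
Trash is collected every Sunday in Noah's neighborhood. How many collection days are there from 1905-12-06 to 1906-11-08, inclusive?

48 Sundays

1905-12-06 is a Wednesday.
That's 338 days from start to end, counting both.
338 = 7 × 48 + 2, so there are 48 full weeks plus 2 extra days.
Each full week contributes one Sunday: 48 so far.
The 2 extra days are Wednesday, Thursday — none qualify.
Total: 48 + 0 = 48.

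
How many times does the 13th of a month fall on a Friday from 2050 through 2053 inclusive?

6

Friday-the-13ths by year:
2050: May
2051: Jan, Oct
2052: Sep, Dec
2053: Jun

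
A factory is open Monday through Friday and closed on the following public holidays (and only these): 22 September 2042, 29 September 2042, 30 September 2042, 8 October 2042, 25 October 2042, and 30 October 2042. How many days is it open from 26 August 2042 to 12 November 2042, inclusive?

52

26 August 2042 is a Tuesday.
That's 79 days from start to end, counting both.
79 = 7 × 11 + 2, so there are 11 full weeks plus 2 extra days.
Each full week contributes 5 weekdays (Mon–Fri): 11 × 5 = 55.
The 2 extra days are Tuesday, Wednesday — 2 of them qualify.
Total: 55 + 2 = 57.
Holidays: 22 September 2042 (Mon); 29 September 2042 (Mon); 30 September 2042 (Tue); 8 October 2042 (Wed); 25 October 2042 (Sat); 30 October 2042 (Thu).
5 of the 6 holidays fall on weekdays; the rest are weekends and were already excluded.
Business days: 57 − 5 = 52.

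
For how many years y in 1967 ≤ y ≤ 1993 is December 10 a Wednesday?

Day of week of December 10 in each year:
1967: Sun, 1968: Tue, 1969: Wed ✓, 1970: Thu, 1971: Fri, 1972: Sun, 1973: Mon, 1974: Tue, 1975: Wed ✓, 1976: Fri, 1977: Sat, 1978: Sun, 1979: Mon, 1980: Wed ✓, 1981: Thu, 1982: Fri, 1983: Sat, 1984: Mon, 1985: Tue, 1986: Wed ✓, 1987: Thu, 1988: Sat, 1989: Sun, 1990: Mon, 1991: Tue, 1992: Thu, 1993: Fri
Wednesdays: 1969, 1975, 1980, 1986.

4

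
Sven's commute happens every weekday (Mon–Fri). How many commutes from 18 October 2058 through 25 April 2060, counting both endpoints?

396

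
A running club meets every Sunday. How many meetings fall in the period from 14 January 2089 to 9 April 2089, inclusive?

14 January 2089 is a Friday.
From 14 January 2089 to 9 April 2089 is 86 days inclusive.
86 = 7 × 12 + 2, so there are 12 full weeks plus 2 extra days.
Each full week contributes one Sunday: 12 so far.
The 2 extra days are Fri, Sat — none qualify.
Total: 12 + 0 = 12.

12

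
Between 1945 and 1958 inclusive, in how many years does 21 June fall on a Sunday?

1

Day of week of June 21 in each year:
1945: Thu, 1946: Fri, 1947: Sat, 1948: Mon, 1949: Tue, 1950: Wed, 1951: Thu, 1952: Sat, 1953: Sun ✓, 1954: Mon, 1955: Tue, 1956: Thu, 1957: Fri, 1958: Sat
Sundays: 1953.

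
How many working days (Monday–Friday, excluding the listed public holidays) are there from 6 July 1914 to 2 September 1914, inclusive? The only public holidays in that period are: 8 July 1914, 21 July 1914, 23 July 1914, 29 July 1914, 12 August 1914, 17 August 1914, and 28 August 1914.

6 July 1914 is a Monday.
That's 59 days from start to end, counting both.
59 = 7 × 8 + 3, so there are 8 full weeks plus 3 extra days.
Each full week contributes 5 weekdays (Mon–Fri): 8 × 5 = 40.
The 3 extra days are Monday, Tuesday, Wednesday — 3 of them qualify.
Total: 40 + 3 = 43.
Holidays: 8 July 1914 (Wed); 21 July 1914 (Tue); 23 July 1914 (Thu); 29 July 1914 (Wed); 12 August 1914 (Wed); 17 August 1914 (Mon); 28 August 1914 (Fri).
All 7 holidays fall on weekdays, so subtract 7.
Business days: 43 − 7 = 36.

36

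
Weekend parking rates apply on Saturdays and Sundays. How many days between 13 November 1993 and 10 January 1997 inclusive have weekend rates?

330

13 November 1993 is a Saturday.
The range spans 1155 days (inclusive of both endpoints).
1155 = 7 × 165, so the span is exactly 165 full weeks.
Each full week contributes 2 weekend days (Sat, Sun): 165 × 2 = 330.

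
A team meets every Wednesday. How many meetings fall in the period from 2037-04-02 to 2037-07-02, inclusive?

13

2037-04-02 is a Thursday.
That's 92 days from start to end, counting both.
92 = 7 × 13 + 1, so there are 13 full weeks plus 1 extra day.
Each full week contributes one Wednesday: 13 so far.
The 1 extra day is Thursday — none qualify.
Total: 13 + 0 = 13.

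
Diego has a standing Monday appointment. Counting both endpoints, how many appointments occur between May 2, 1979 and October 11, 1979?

23

May 2, 1979 is a Wednesday.
That's 163 days from start to end, counting both.
163 = 7 × 23 + 2, so there are 23 full weeks plus 2 extra days.
Each full week contributes one Monday: 23 so far.
The 2 extra days are Wednesday, Thursday — none qualify.
Total: 23 + 0 = 23.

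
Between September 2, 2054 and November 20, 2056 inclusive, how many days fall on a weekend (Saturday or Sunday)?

232

September 2, 2054 is a Wednesday.
The range spans 811 days (inclusive of both endpoints).
811 = 7 × 115 + 6, so there are 115 full weeks plus 6 extra days.
Each full week contributes 2 weekend days (Sat, Sun): 115 × 2 = 230.
The 6 extra days are Wednesday, Thursday, Friday, Saturday, Sunday, Monday — 2 of them qualify.
Total: 230 + 2 = 232.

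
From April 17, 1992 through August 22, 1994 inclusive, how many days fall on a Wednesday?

122

April 17, 1992 is a Friday.
From April 17, 1992 to August 22, 1994 is 858 days inclusive.
858 = 7 × 122 + 4, so there are 122 full weeks plus 4 extra days.
Each full week contributes one Wednesday: 122 so far.
The 4 extra days are Fri, Sat, Sun, Mon — none qualify.
Total: 122 + 0 = 122.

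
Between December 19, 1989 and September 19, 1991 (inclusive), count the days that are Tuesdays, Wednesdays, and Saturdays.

275

December 19, 1989 is a Tuesday.
That's 640 days from start to end, counting both.
640 = 7 × 91 + 3, so there are 91 full weeks plus 3 extra days.
Each full week contributes 3 days from the set (Tue, Wed, Sat): 91 × 3 = 273.
The 3 extra days are Tue, Wed, Thu — 2 of them qualify.
Total: 273 + 2 = 275.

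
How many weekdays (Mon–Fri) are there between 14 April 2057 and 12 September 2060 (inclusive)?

14 April 2057 is a Saturday.
That's 1248 days from start to end, counting both.
1248 = 7 × 178 + 2, so there are 178 full weeks plus 2 extra days.
Each full week contributes 5 weekdays (Mon–Fri): 178 × 5 = 890.
The 2 extra days are Sat, Sun — none qualify.
Total: 890 + 0 = 890.

890 weekdays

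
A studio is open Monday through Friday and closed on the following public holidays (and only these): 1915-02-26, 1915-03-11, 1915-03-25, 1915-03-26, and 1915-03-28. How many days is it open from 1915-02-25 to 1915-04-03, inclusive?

1915-02-25 is a Thursday.
The range spans 38 days (inclusive of both endpoints).
38 = 7 × 5 + 3, so there are 5 full weeks plus 3 extra days.
Each full week contributes 5 weekdays (Mon–Fri): 5 × 5 = 25.
The 3 extra days are Thu, Fri, Sat — 2 of them qualify.
Total: 25 + 2 = 27.
Holidays: 1915-02-26 (Fri); 1915-03-11 (Thu); 1915-03-25 (Thu); 1915-03-26 (Fri); 1915-03-28 (Sun).
4 of the 5 holidays fall on weekdays; the rest are weekends and were already excluded.
Business days: 27 − 4 = 23.

23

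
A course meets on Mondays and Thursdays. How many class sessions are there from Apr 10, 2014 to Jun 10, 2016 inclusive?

227

Apr 10, 2014 is a Thursday.
That's 793 days from start to end, counting both.
793 = 7 × 113 + 2, so there are 113 full weeks plus 2 extra days.
Each full week contributes 2 days from the set (Mon, Thu): 113 × 2 = 226.
The 2 extra days are Thu, Fri — 1 of them qualifies.
Total: 226 + 1 = 227.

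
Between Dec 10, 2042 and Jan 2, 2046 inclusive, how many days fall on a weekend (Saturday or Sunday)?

320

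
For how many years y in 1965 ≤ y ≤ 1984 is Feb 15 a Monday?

Day of week of February 15 in each year:
1965: Mon ✓, 1966: Tue, 1967: Wed, 1968: Thu, 1969: Sat, 1970: Sun, 1971: Mon ✓, 1972: Tue, 1973: Thu, 1974: Fri, 1975: Sat, 1976: Sun, 1977: Tue, 1978: Wed, 1979: Thu, 1980: Fri, 1981: Sun, 1982: Mon ✓, 1983: Tue, 1984: Wed
Mondays: 1965, 1971, 1982.

3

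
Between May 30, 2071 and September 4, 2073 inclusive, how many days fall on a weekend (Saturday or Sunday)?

238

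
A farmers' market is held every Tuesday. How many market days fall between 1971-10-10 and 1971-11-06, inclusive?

1971-10-10 is a Sunday.
That's 28 days from start to end, counting both.
28 = 7 × 4, so the span is exactly 4 full weeks.
Each full week contributes one Tuesday: 4 so far.

4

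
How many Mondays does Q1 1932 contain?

Jan 1, 1932 is a Friday.
The range spans 91 days (inclusive of both endpoints).
91 = 7 × 13, so the span is exactly 13 full weeks.
Each full week contributes one Monday: 13 so far.

13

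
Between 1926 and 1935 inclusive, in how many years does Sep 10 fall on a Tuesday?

2

Day of week of September 10 in each year:
1926: Fri, 1927: Sat, 1928: Mon, 1929: Tue ✓, 1930: Wed, 1931: Thu, 1932: Sat, 1933: Sun, 1934: Mon, 1935: Tue ✓
Tuesdays: 1929, 1935.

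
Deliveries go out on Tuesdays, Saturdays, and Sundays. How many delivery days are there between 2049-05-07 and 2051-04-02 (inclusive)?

2049-05-07 is a Friday.
That's 696 days from start to end, counting both.
696 = 7 × 99 + 3, so there are 99 full weeks plus 3 extra days.
Each full week contributes 3 days from the set (Tue, Sat, Sun): 99 × 3 = 297.
The 3 extra days are Fri, Sat, Sun — 2 of them qualify.
Total: 297 + 2 = 299.

299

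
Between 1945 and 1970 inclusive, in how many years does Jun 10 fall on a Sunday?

Day of week of June 10 in each year:
1945: Sun ✓, 1946: Mon, 1947: Tue, 1948: Thu, 1949: Fri, 1950: Sat, 1951: Sun ✓, 1952: Tue, 1953: Wed, 1954: Thu, 1955: Fri, 1956: Sun ✓, 1957: Mon, 1958: Tue, 1959: Wed, 1960: Fri, 1961: Sat, 1962: Sun ✓, 1963: Mon, 1964: Wed, 1965: Thu, 1966: Fri, 1967: Sat, 1968: Mon, 1969: Tue, 1970: Wed
Sundays: 1945, 1951, 1956, 1962.

4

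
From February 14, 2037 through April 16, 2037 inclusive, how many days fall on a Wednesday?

9 Wednesdays

February 14, 2037 is a Saturday.
From February 14, 2037 to April 16, 2037 is 62 days inclusive.
62 = 7 × 8 + 6, so there are 8 full weeks plus 6 extra days.
Each full week contributes one Wednesday: 8 so far.
The 6 extra days are Saturday, Sunday, Monday, Tuesday, Wednesday, Thursday — 1 of them qualifies.
Total: 8 + 1 = 9.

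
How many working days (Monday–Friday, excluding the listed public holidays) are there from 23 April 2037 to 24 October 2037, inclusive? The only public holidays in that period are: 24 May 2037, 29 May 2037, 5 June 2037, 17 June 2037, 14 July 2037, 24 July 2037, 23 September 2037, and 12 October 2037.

125 working days

23 April 2037 is a Thursday.
From 23 April 2037 to 24 October 2037 is 185 days inclusive.
185 = 7 × 26 + 3, so there are 26 full weeks plus 3 extra days.
Each full week contributes 5 weekdays (Mon–Fri): 26 × 5 = 130.
The 3 extra days are Thursday, Friday, Saturday — 2 of them qualify.
Total: 130 + 2 = 132.
Holidays: 24 May 2037 (Sun); 29 May 2037 (Fri); 5 June 2037 (Fri); 17 June 2037 (Wed); 14 July 2037 (Tue); 24 July 2037 (Fri); 23 September 2037 (Wed); 12 October 2037 (Mon).
7 of the 8 holidays fall on weekdays; the rest are weekends and were already excluded.
Business days: 132 − 7 = 125.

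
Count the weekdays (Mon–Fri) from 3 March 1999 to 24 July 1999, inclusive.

3 March 1999 is a Wednesday.
From 3 March 1999 to 24 July 1999 is 144 days inclusive.
144 = 7 × 20 + 4, so there are 20 full weeks plus 4 extra days.
Each full week contributes 5 weekdays (Mon–Fri): 20 × 5 = 100.
The 4 extra days are Wed, Thu, Fri, Sat — 3 of them qualify.
Total: 100 + 3 = 103.

103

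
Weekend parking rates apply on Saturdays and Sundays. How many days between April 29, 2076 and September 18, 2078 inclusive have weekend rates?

250

April 29, 2076 is a Wednesday.
The range spans 873 days (inclusive of both endpoints).
873 = 7 × 124 + 5, so there are 124 full weeks plus 5 extra days.
Each full week contributes 2 weekend days (Sat, Sun): 124 × 2 = 248.
The 5 extra days are Wed, Thu, Fri, Sat, Sun — 2 of them qualify.
Total: 248 + 2 = 250.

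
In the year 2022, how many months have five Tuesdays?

A month has five Tuesdays exactly when Tuesday falls within its first (length − 28) days.
Jan: 31 days, starts Sat → 5 of Sat, Sun, Mon
Feb: 28 days, starts Tue → 5 of (none)
Mar: 31 days, starts Tue → 5 of Tue, Wed, Thu ✓
Apr: 30 days, starts Fri → 5 of Fri, Sat
May: 31 days, starts Sun → 5 of Sun, Mon, Tue ✓
Jun: 30 days, starts Wed → 5 of Wed, Thu
Jul: 31 days, starts Fri → 5 of Fri, Sat, Sun
Aug: 31 days, starts Mon → 5 of Mon, Tue, Wed ✓
Sep: 30 days, starts Thu → 5 of Thu, Fri
Oct: 31 days, starts Sat → 5 of Sat, Sun, Mon
Nov: 30 days, starts Tue → 5 of Tue, Wed ✓
Dec: 31 days, starts Thu → 5 of Thu, Fri, Sat
Months with five Tuesdays: Mar, May, Aug, Nov.

4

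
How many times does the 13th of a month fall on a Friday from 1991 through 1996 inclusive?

10

Friday-the-13ths by year:
1991: Sep, Dec
1992: Mar, Nov
1993: Aug
1994: May
1995: Jan, Oct
1996: Sep, Dec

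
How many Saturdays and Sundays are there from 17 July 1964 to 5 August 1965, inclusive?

17 July 1964 is a Friday.
From 17 July 1964 to 5 August 1965 is 385 days inclusive.
385 = 7 × 55, so the span is exactly 55 full weeks.
Each full week contributes 2 weekend days (Sat, Sun): 55 × 2 = 110.
Total: 110.

110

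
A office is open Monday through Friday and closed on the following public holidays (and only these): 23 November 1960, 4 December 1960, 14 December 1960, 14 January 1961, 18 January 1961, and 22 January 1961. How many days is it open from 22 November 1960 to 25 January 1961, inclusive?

22 November 1960 is a Tuesday.
The range spans 65 days (inclusive of both endpoints).
65 = 7 × 9 + 2, so there are 9 full weeks plus 2 extra days.
Each full week contributes 5 weekdays (Mon–Fri): 9 × 5 = 45.
The 2 extra days are Tue, Wed — 2 of them qualify.
Total: 45 + 2 = 47.
Holidays: 23 November 1960 (Wed); 4 December 1960 (Sun); 14 December 1960 (Wed); 14 January 1961 (Sat); 18 January 1961 (Wed); 22 January 1961 (Sun).
3 of the 6 holidays fall on weekdays; the rest are weekends and were already excluded.
Business days: 47 − 3 = 44.

44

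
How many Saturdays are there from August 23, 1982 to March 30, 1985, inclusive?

136

August 23, 1982 is a Monday.
From August 23, 1982 to March 30, 1985 is 951 days inclusive.
951 = 7 × 135 + 6, so there are 135 full weeks plus 6 extra days.
Each full week contributes one Saturday: 135 so far.
The 6 extra days are Monday, Tuesday, Wednesday, Thursday, Friday, Saturday — 1 of them qualifies.
Total: 135 + 1 = 136.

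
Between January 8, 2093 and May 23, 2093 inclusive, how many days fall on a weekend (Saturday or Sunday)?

39

January 8, 2093 is a Thursday.
The range spans 136 days (inclusive of both endpoints).
136 = 7 × 19 + 3, so there are 19 full weeks plus 3 extra days.
Each full week contributes 2 weekend days (Sat, Sun): 19 × 2 = 38.
The 3 extra days are Thu, Fri, Sat — 1 of them qualifies.
Total: 38 + 1 = 39.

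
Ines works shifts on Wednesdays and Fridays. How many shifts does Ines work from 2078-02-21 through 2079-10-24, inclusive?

174

2078-02-21 is a Monday.
The range spans 611 days (inclusive of both endpoints).
611 = 7 × 87 + 2, so there are 87 full weeks plus 2 extra days.
Each full week contributes 2 days from the set (Wed, Fri): 87 × 2 = 174.
The 2 extra days are Mon, Tue — none qualify.
Total: 174 + 0 = 174.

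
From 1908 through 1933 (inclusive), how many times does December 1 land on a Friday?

Day of week of December 1 in each year:
1908: Tue, 1909: Wed, 1910: Thu, 1911: Fri ✓, 1912: Sun, 1913: Mon, 1914: Tue, 1915: Wed, 1916: Fri ✓, 1917: Sat, 1918: Sun, 1919: Mon, 1920: Wed, 1921: Thu, 1922: Fri ✓, 1923: Sat, 1924: Mon, 1925: Tue, 1926: Wed, 1927: Thu, 1928: Sat, 1929: Sun, 1930: Mon, 1931: Tue, 1932: Thu, 1933: Fri ✓
Fridays: 1911, 1916, 1922, 1933.

4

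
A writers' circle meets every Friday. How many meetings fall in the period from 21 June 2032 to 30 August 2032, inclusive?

21 June 2032 is a Monday.
The range spans 71 days (inclusive of both endpoints).
71 = 7 × 10 + 1, so there are 10 full weeks plus 1 extra day.
Each full week contributes one Friday: 10 so far.
The 1 extra day is Mon — none qualify.
Total: 10 + 0 = 10.

10 Fridays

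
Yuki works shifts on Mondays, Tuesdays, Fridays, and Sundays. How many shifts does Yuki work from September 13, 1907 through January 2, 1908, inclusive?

September 13, 1907 is a Friday.
That's 112 days from start to end, counting both.
112 = 7 × 16, so the span is exactly 16 full weeks.
Each full week contributes 4 days from the set (Mon, Tue, Fri, Sun): 16 × 4 = 64.

64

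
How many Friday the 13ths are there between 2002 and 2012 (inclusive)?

Friday-the-13ths by year:
2002: Sep, Dec
2003: Jun
2004: Feb, Aug
2005: May
2006: Jan, Oct
2007: Apr, Jul
2008: Jun
2009: Feb, Mar, Nov
2010: Aug
2011: May
2012: Jan, Apr, Jul

19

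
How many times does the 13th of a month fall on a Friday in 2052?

2

The 13th falls on a Friday when the month's 13th has weekday Fri.
Jan 13 is Sat; Feb 13 is Tue; Mar 13 is Wed; Apr 13 is Sat; May 13 is Mon; Jun 13 is Thu; Jul 13 is Sat; Aug 13 is Tue; Sep 13 is Fri ✓; Oct 13 is Sun; Nov 13 is Wed; Dec 13 is Fri ✓.
Friday the 13ths: Sep, Dec.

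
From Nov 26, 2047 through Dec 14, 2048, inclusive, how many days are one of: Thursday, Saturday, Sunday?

165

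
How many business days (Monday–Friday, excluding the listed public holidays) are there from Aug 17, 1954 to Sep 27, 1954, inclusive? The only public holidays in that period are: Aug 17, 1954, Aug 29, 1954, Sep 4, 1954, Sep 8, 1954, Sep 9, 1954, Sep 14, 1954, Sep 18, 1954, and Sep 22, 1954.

25

Aug 17, 1954 is a Tuesday.
From Aug 17, 1954 to Sep 27, 1954 is 42 days inclusive.
42 = 7 × 6, so the span is exactly 6 full weeks.
Each full week contributes 5 weekdays (Mon–Fri): 6 × 5 = 30.
Holidays: Aug 17, 1954 (Tue); Aug 29, 1954 (Sun); Sep 4, 1954 (Sat); Sep 8, 1954 (Wed); Sep 9, 1954 (Thu); Sep 14, 1954 (Tue); Sep 18, 1954 (Sat); Sep 22, 1954 (Wed).
5 of the 8 holidays fall on weekdays; the rest are weekends and were already excluded.
Business days: 30 − 5 = 25.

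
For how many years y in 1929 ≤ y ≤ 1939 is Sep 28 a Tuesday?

1

Day of week of September 28 in each year:
1929: Sat, 1930: Sun, 1931: Mon, 1932: Wed, 1933: Thu, 1934: Fri, 1935: Sat, 1936: Mon, 1937: Tue ✓, 1938: Wed, 1939: Thu
Tuesdays: 1937.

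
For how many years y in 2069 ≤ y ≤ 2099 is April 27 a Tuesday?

4

Day of week of April 27 in each year:
2069: Sat, 2070: Sun, 2071: Mon, 2072: Wed, 2073: Thu, 2074: Fri, 2075: Sat, 2076: Mon, 2077: Tue ✓, 2078: Wed, 2079: Thu, 2080: Sat, 2081: Sun, 2082: Mon, 2083: Tue ✓, 2084: Thu, 2085: Fri, 2086: Sat, 2087: Sun, 2088: Tue ✓, 2089: Wed, 2090: Thu, 2091: Fri, 2092: Sun, 2093: Mon, 2094: Tue ✓, 2095: Wed, 2096: Fri, 2097: Sat, 2098: Sun, 2099: Mon
Tuesdays: 2077, 2083, 2088, 2094.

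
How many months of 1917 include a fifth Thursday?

A month has five Thursdays exactly when Thursday falls within its first (length − 28) days.
Jan: 31 days, starts Mon → 5 of Mon, Tue, Wed
Feb: 28 days, starts Thu → 5 of (none)
Mar: 31 days, starts Thu → 5 of Thu, Fri, Sat ✓
Apr: 30 days, starts Sun → 5 of Sun, Mon
May: 31 days, starts Tue → 5 of Tue, Wed, Thu ✓
Jun: 30 days, starts Fri → 5 of Fri, Sat
Jul: 31 days, starts Sun → 5 of Sun, Mon, Tue
Aug: 31 days, starts Wed → 5 of Wed, Thu, Fri ✓
Sep: 30 days, starts Sat → 5 of Sat, Sun
Oct: 31 days, starts Mon → 5 of Mon, Tue, Wed
Nov: 30 days, starts Thu → 5 of Thu, Fri ✓
Dec: 31 days, starts Sat → 5 of Sat, Sun, Mon
Months with five Thursdays: Mar, May, Aug, Nov.

4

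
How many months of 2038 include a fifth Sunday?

4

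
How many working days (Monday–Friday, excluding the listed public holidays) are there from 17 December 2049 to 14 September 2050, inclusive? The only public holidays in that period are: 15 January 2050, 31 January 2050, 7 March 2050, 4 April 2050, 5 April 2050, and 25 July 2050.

17 December 2049 is a Friday.
That's 272 days from start to end, counting both.
272 = 7 × 38 + 6, so there are 38 full weeks plus 6 extra days.
Each full week contributes 5 weekdays (Mon–Fri): 38 × 5 = 190.
The 6 extra days are Fri, Sat, Sun, Mon, Tue, Wed — 4 of them qualify.
Total: 190 + 4 = 194.
Holidays: 15 January 2050 (Sat); 31 January 2050 (Mon); 7 March 2050 (Mon); 4 April 2050 (Mon); 5 April 2050 (Tue); 25 July 2050 (Mon).
5 of the 6 holidays fall on weekdays; the rest are weekends and were already excluded.
Business days: 194 − 5 = 189.

189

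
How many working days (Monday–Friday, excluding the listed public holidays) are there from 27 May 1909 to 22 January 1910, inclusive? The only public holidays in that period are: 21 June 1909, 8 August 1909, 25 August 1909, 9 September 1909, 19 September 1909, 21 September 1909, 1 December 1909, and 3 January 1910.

27 May 1909 is a Thursday.
The range spans 241 days (inclusive of both endpoints).
241 = 7 × 34 + 3, so there are 34 full weeks plus 3 extra days.
Each full week contributes 5 weekdays (Mon–Fri): 34 × 5 = 170.
The 3 extra days are Thu, Fri, Sat — 2 of them qualify.
Total: 170 + 2 = 172.
Holidays: 21 June 1909 (Mon); 8 August 1909 (Sun); 25 August 1909 (Wed); 9 September 1909 (Thu); 19 September 1909 (Sun); 21 September 1909 (Tue); 1 December 1909 (Wed); 3 January 1910 (Mon).
6 of the 8 holidays fall on weekdays; the rest are weekends and were already excluded.
Business days: 172 − 6 = 166.

166 working days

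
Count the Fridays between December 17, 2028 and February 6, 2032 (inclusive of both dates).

December 17, 2028 is a Sunday.
From December 17, 2028 to February 6, 2032 is 1147 days inclusive.
1147 = 7 × 163 + 6, so there are 163 full weeks plus 6 extra days.
Each full week contributes one Friday: 163 so far.
The 6 extra days are Sun, Mon, Tue, Wed, Thu, Fri — 1 of them qualifies.
Total: 163 + 1 = 164.

164 Fridays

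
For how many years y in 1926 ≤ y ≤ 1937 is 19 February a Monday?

1

Day of week of February 19 in each year:
1926: Fri, 1927: Sat, 1928: Sun, 1929: Tue, 1930: Wed, 1931: Thu, 1932: Fri, 1933: Sun, 1934: Mon ✓, 1935: Tue, 1936: Wed, 1937: Fri
Mondays: 1934.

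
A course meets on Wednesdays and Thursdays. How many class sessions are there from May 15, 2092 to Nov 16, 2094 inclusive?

May 15, 2092 is a Thursday.
That's 916 days from start to end, counting both.
916 = 7 × 130 + 6, so there are 130 full weeks plus 6 extra days.
Each full week contributes 2 days from the set (Wed, Thu): 130 × 2 = 260.
The 6 extra days are Thursday, Friday, Saturday, Sunday, Monday, Tuesday — 1 of them qualifies.
Total: 260 + 1 = 261.

261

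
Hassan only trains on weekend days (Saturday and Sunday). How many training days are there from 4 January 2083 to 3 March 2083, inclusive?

4 January 2083 is a Monday.
The range spans 59 days (inclusive of both endpoints).
59 = 7 × 8 + 3, so there are 8 full weeks plus 3 extra days.
Each full week contributes 2 weekend days (Sat, Sun): 8 × 2 = 16.
The 3 extra days are Monday, Tuesday, Wednesday — none qualify.
Total: 16 + 0 = 16.

16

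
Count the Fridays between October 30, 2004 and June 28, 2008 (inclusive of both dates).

October 30, 2004 is a Saturday.
That's 1338 days from start to end, counting both.
1338 = 7 × 191 + 1, so there are 191 full weeks plus 1 extra day.
Each full week contributes one Friday: 191 so far.
The 1 extra day is Sat — none qualify.
Total: 191 + 0 = 191.

191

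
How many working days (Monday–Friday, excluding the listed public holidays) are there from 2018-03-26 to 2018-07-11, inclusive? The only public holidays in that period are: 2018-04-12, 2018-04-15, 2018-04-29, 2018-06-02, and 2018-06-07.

76 working days

2018-03-26 is a Monday.
From 2018-03-26 to 2018-07-11 is 108 days inclusive.
108 = 7 × 15 + 3, so there are 15 full weeks plus 3 extra days.
Each full week contributes 5 weekdays (Mon–Fri): 15 × 5 = 75.
The 3 extra days are Mon, Tue, Wed — 3 of them qualify.
Total: 75 + 3 = 78.
Holidays: 2018-04-12 (Thu); 2018-04-15 (Sun); 2018-04-29 (Sun); 2018-06-02 (Sat); 2018-06-07 (Thu).
2 of the 5 holidays fall on weekdays; the rest are weekends and were already excluded.
Business days: 78 − 2 = 76.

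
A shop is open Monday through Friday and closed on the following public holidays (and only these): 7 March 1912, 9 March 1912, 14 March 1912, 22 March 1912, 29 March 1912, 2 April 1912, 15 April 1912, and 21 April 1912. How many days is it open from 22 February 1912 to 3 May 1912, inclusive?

46 business days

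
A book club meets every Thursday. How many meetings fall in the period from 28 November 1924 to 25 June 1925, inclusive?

30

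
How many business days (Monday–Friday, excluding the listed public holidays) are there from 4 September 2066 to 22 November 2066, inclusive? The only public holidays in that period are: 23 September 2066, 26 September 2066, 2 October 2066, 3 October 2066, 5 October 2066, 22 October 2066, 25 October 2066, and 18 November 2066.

4 September 2066 is a Saturday.
From 4 September 2066 to 22 November 2066 is 80 days inclusive.
80 = 7 × 11 + 3, so there are 11 full weeks plus 3 extra days.
Each full week contributes 5 weekdays (Mon–Fri): 11 × 5 = 55.
The 3 extra days are Saturday, Sunday, Monday — 1 of them qualifies.
Total: 55 + 1 = 56.
Holidays: 23 September 2066 (Thu); 26 September 2066 (Sun); 2 October 2066 (Sat); 3 October 2066 (Sun); 5 October 2066 (Tue); 22 October 2066 (Fri); 25 October 2066 (Mon); 18 November 2066 (Thu).
5 of the 8 holidays fall on weekdays; the rest are weekends and were already excluded.
Business days: 56 − 5 = 51.

51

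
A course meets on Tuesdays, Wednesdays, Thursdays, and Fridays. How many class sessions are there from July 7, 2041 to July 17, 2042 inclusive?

July 7, 2041 is a Sunday.
From July 7, 2041 to July 17, 2042 is 376 days inclusive.
376 = 7 × 53 + 5, so there are 53 full weeks plus 5 extra days.
Each full week contributes 4 days from the set (Tue, Wed, Thu, Fri): 53 × 4 = 212.
The 5 extra days are Sun, Mon, Tue, Wed, Thu — 3 of them qualify.
Total: 212 + 3 = 215.

215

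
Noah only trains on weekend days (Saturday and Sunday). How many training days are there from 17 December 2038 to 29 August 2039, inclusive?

74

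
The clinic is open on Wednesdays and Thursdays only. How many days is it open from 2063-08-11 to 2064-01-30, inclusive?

2063-08-11 is a Saturday.
From 2063-08-11 to 2064-01-30 is 173 days inclusive.
173 = 7 × 24 + 5, so there are 24 full weeks plus 5 extra days.
Each full week contributes 2 days from the set (Wed, Thu): 24 × 2 = 48.
The 5 extra days are Saturday, Sunday, Monday, Tuesday, Wednesday — 1 of them qualifies.
Total: 48 + 1 = 49.

49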